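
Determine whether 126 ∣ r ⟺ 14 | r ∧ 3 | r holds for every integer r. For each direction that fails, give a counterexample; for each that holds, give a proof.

Forward direction. If 126 ∣ r, write r = 126q. Since 126 = 9·14, r = 14·(9q), so 14 ∣ r; and since 126 = 42·3, r = 3·(42q), so 3 ∣ r.

Converse. This fails: take r = 42. Both 14 ∣ 42 and 3 ∣ 42, yet 42 is not a multiple of 126 (since 42 = 0·126 + 42), so 126 ∤ 42.

The forward direction holds; the converse fails.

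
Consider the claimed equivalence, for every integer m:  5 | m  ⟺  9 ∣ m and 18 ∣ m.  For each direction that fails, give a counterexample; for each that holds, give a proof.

(⇒) fails and (⇐) fails.

(⟹) This fails: take m = 5. Certainly 5 ∣ 5, but 9 ∤ 5.

(⟸) This fails: take m = 18. Both 9 ∣ 18 and 18 ∣ 18, yet 18 is not a multiple of 5 (since 18 = 3·5 + 3), so 5 ∤ 18.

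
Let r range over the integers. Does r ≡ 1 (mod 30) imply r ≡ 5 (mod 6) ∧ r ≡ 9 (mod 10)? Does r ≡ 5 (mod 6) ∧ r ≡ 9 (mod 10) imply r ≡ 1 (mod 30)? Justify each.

Neither direction holds.

[⇒] This fails: r = 1 gives 1 ≡ 1 (mod 30) but 1 ≡ 1 (mod 6), so the conjunction on the right does not hold.

[⇐] This fails: r = 29 satisfies both congruences on the right (29 ≡ 5 mod 6 and 29 ≡ 9 mod 10) yet 29 ≡ 29 (mod 30), not 1.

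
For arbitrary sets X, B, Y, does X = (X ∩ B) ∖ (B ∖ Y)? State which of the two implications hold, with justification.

The sets are not equal: only the reverse inclusion holds.

(⟹) This inclusion fails. Take X = {1}, B = ∅, Y = ∅; then 1 ∈ X but 1 ∉ (X ∩ B) ∖ (B ∖ Y).

(⟸) Let x ∈ (X ∩ B) ∖ (B ∖ Y). Then x ∈ X ∩ B ∩ Y, from which x ∈ X.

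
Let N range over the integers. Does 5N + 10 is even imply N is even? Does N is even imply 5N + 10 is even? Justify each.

The biconditional holds.

(⇒) Suppose 5N + 10 is even. Since 5 is odd, 5N and N have the same parity, so 5N + 10 ≡ N + 10 (mod 2). As 10 is even, 5N + 10 is even exactly when N is even. Thus N is even.

(⇐) Conversely, suppose N is even; write N = 2j. Then 5N + 10 = 5·(2j) + 10 = 2·5j + 10, which is even.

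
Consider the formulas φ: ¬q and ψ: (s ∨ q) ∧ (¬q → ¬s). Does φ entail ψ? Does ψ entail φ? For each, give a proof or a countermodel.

Neither implication holds.

(⟹) This fails. Under s = F, q = F, the left side is true but the right side is false.

(⟸) This fails. Under s = F, q = T, the left side is false but the right side is true.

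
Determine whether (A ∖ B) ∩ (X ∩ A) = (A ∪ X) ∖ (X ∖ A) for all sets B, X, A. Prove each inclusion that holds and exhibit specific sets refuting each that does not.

The sets are not equal: only the forward inclusion holds.

(⊆) Let x ∈ (A ∖ B) ∩ (X ∩ A). Then x ∈ X ∩ A and x ∉ B, from which x ∈ (A ∪ X) ∖ (X ∖ A).

(⊇) This inclusion fails. Take B = ∅, X = ∅, A = {1}; then 1 ∈ (A ∪ X) ∖ (X ∖ A) but 1 ∉ (A ∖ B) ∩ (X ∩ A).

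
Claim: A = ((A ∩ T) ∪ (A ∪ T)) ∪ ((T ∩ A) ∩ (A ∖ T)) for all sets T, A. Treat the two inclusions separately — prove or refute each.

(⟹) Let x ∈ A. Then either x ∈ A and x ∉ T; or x ∈ T ∩ A. In each case x ∈ ((A ∩ T) ∪ (A ∪ T)) ∪ ((T ∩ A) ∩ (A ∖ T)), so A ⊆ ((A ∩ T) ∪ (A ∪ T)) ∪ ((T ∩ A) ∩ (A ∖ T)).

(⟸) This inclusion fails. Take T = {1}, A = ∅; then 1 ∈ ((A ∩ T) ∪ (A ∪ T)) ∪ ((T ∩ A) ∩ (A ∖ T)) but 1 ∉ A.

Only the forward inclusion holds.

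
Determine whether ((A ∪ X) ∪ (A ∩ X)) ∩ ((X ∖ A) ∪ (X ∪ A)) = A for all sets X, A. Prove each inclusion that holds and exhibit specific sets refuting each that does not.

Forward inclusion. This inclusion fails. Take X = {1}, A = ∅; then 1 ∈ ((A ∪ X) ∪ (A ∩ X)) ∩ ((X ∖ A) ∪ (X ∪ A)) but 1 ∉ A.

Reverse inclusion. Let x ∈ A. Then either x ∈ A and x ∉ X; or x ∈ X ∩ A. In each case x ∈ ((A ∪ X) ∪ (A ∩ X)) ∩ ((X ∖ A) ∪ (X ∪ A)), so A ⊆ ((A ∪ X) ∪ (A ∩ X)) ∩ ((X ∖ A) ∪ (X ∪ A)).

Only the reverse inclusion holds.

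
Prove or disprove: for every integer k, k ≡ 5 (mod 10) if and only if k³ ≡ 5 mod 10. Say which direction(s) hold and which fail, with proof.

Forward direction. Suppose k ≡ 5 (mod 10). Write k = 10j + 5. Then (10j + 5)³ = 1000j³ + 1500j² + 750j + 125 = 10(100j³ + 150j² + 75j + 12) + 5, so k³ ≡ 5 (mod 10).

Converse. For the converse, argue contrapositively. If k ≢ 5 (mod 10), then k is congruent to one of 0, 1, 2, 3, 4, 6, 7, 8, 9 modulo 10, and these give k³ ≡ 0, 1, 8, 7, 4, 6, 3, 2, 9 respectively — never 5.

Equivalent; both directions hold.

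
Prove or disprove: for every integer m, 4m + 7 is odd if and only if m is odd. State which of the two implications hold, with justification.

(→) This fails: take m = 6. Then 4m + 7 = 31, which is odd, yet m = 6 is even, not odd.

(←) Suppose m is odd. Since 4 is even, 4m is even for every m, so 4m + 7 has the same parity as 7, which is odd. Hence 4m + 7 is odd.

Not equivalent: only (⇐) holds.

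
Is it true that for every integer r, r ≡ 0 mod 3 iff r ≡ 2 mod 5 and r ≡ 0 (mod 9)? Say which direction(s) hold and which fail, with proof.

(⟹) This fails: r = 0 gives 0 ≡ 0 (mod 3) but 0 ≡ 0 (mod 5), so the conjunction on the right does not hold.

(⟸) Conversely, if r ≡ 2 (mod 5) and r ≡ 0 (mod 9), then by the Chinese remainder theorem r ≡ 27 (mod 45). Since 27 ≡ 0 (mod 3) and 3 ∣ 45, we get r ≡ 0 (mod 3).

Only the converse holds.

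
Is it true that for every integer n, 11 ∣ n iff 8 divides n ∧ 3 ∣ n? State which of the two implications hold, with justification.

Neither implication holds.

[⇒] This fails: take n = 11. Certainly 11 ∣ 11, but 8 ∤ 11.

[⇐] This fails: take n = 24. Both 8 ∣ 24 and 3 ∣ 24, yet 24 is not a multiple of 11 (since 24 = 2·11 + 2), so 11 ∤ 24.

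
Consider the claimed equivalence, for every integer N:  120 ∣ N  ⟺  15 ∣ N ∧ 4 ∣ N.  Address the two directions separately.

(⇒) If 120 ∣ N, write N = 120q. Since 120 = 8·15, N = 15·(8q), so 15 ∣ N; and since 120 = 30·4, N = 4·(30q), so 4 ∣ N.

(⇐) This fails: take N = 60. Both 15 ∣ 60 and 4 ∣ 60, yet 60 is not a multiple of 120 (since 60 = 0·120 + 60), so 120 ∤ 60.

Not equivalent: only (⇒) holds.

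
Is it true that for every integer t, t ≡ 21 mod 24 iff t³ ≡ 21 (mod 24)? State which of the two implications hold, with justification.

[⇒] Suppose t ≡ 21 mod 24. Write t = 24j + 21. Then (24j + 21)³ = 13824j³ + 36288j² + 31752j + 9261 = 24(576j³ + 1512j² + 1323j + 385) + 21, so t³ ≡ 21 (mod 24).

[⇐] Conversely, suppose t³ ≡ 21 (mod 24). The only residue r in {0, …, 23} with r³ ≡ 21 (mod 24) is r = 21, so t ≡ 21 (mod 24).

Equivalent; both directions hold.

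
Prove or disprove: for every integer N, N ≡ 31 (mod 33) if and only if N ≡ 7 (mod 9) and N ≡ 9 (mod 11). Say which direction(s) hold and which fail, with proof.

The forward direction fails; the converse holds.

(⟸) If N ≡ 7 (mod 9) and N ≡ 9 (mod 11), then by the Chinese remainder theorem N ≡ 97 (mod 99). Since 97 ≡ 31 (mod 33) and 33 ∣ 99, we get N ≡ 31 (mod 33).

(⟹) This fails: N = 64 gives 64 ≡ 31 (mod 33) but 64 ≡ 1 (mod 9), so the conjunction on the right does not hold.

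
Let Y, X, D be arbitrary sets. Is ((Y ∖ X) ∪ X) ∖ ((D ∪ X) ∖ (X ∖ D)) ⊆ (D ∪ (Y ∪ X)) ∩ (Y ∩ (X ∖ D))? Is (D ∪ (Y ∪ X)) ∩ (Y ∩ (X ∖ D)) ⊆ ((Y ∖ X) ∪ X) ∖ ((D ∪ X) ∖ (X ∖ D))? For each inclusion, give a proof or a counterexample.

Forward inclusion. This inclusion fails. Take Y = {1}, X = ∅, D = ∅; then 1 ∈ ((Y ∖ X) ∪ X) ∖ ((D ∪ X) ∖ (X ∖ D)) but 1 ∉ (D ∪ (Y ∪ X)) ∩ (Y ∩ (X ∖ D)).

Reverse inclusion. Let x ∈ (D ∪ (Y ∪ X)) ∩ (Y ∩ (X ∖ D)). Then x ∈ Y ∩ X and x ∉ D, from which x ∈ ((Y ∖ X) ∪ X) ∖ ((D ∪ X) ∖ (X ∖ D)).

(⊆) fails; (⊇) holds.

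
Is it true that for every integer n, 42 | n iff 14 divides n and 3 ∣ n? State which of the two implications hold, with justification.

(→) If 42 ∣ n, write n = 42q. Since 42 = 3·14, n = 14·(3q), so 14 ∣ n; and since 42 = 14·3, n = 3·(14q), so 3 ∣ n.

(←) Suppose 14 ∣ n and 3 ∣ n. Any common multiple of 14 and 3 is a multiple of their lcm; here gcd(14, 3) = 1, so lcm(14, 3) = 14·3 = 42, so 42 ∣ n.

Both implications hold.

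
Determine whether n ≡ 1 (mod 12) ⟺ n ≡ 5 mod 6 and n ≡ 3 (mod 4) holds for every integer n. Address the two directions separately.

(→) This fails: n = 1 gives 1 ≡ 1 (mod 12) but 1 ≡ 1 (mod 6), so the conjunction on the right does not hold.

(←) This fails: n = 11 satisfies both congruences on the right (11 ≡ 5 mod 6 and 11 ≡ 3 mod 4) yet 11 ≡ 11 (mod 12), not 1.

Both directions fail.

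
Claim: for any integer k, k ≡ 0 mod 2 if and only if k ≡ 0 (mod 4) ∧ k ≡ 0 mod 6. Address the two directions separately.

[⇒] This fails: k = 2 gives 2 ≡ 0 (mod 2) but 2 ≡ 2 (mod 4), so the conjunction on the right does not hold.

[⇐] Conversely, if k ≡ 0 (mod 4) and k ≡ 0 (mod 6), then by the Chinese remainder theorem k ≡ 0 (mod 12). Since 0 ≡ 0 (mod 2) and 2 ∣ 12, we get k ≡ 0 (mod 2).

Only the reverse direction holds.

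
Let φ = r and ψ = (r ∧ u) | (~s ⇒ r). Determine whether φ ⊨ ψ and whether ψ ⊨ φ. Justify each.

(→) Assume the antecedent. If s is true, (r ∧ u) | (~s ⇒ r) reduces to true regardless of the other variables. If s is false, the antecedent forces (s = F, u = F, r = T) or (s = F, u = T, r = T), and (r ∧ u) | (~s ⇒ r) holds there. Either way (r ∧ u) | (~s ⇒ r) holds.

(←) This fails. Under s = T, u = F, r = F, the left side is false but the right side is true.

Only the forward direction holds.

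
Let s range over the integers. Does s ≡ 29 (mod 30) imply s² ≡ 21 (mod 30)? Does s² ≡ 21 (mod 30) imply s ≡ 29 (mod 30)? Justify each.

(→) This fails: take s = 29. Then 29 ≡ 29 (mod 30), but 29² = 841 ≡ 1 (mod 30), not 21.

(←) This fails: take s = 9. Then 9² = 81 ≡ 21 (mod 30), yet 9 ≡ 9 (mod 30), not 29.

(⇒) fails and (⇐) fails.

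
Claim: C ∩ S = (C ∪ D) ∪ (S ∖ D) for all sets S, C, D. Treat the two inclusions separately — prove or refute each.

(⊆) Let x ∈ C ∩ S. Then either x ∈ S ∩ C and x ∉ D; or x ∈ S ∩ C ∩ D. In each case x ∈ (C ∪ D) ∪ (S ∖ D), so C ∩ S ⊆ (C ∪ D) ∪ (S ∖ D).

(⊇) This inclusion fails. Take S = {1}, C = ∅, D = ∅; then 1 ∈ (C ∪ D) ∪ (S ∖ D) but 1 ∉ C ∩ S.

Only the forward inclusion holds.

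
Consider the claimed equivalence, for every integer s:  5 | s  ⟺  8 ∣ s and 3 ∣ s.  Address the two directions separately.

(⟹) This fails: take s = 5. Certainly 5 ∣ 5, but 8 ∤ 5.

(⟸) This fails: take s = 24. Both 8 ∣ 24 and 3 ∣ 24, yet 24 is not a multiple of 5 (since 24 = 4·5 + 4), so 5 ∤ 24.

(⇒) fails and (⇐) fails.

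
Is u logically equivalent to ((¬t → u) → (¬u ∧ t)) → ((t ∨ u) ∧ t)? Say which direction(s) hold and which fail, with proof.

Not equivalent: only (⇒) holds.

[⇒] Assume the antecedent. If u is true, the consequent reduces to true regardless of the other variables. If u is false, the antecedent cannot hold. Either way the consequent holds.

[⇐] This fails. Under u = F, t = T, the left side is false but the right side is true.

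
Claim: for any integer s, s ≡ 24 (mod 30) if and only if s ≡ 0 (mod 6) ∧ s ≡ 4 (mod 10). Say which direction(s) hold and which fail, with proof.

(→) Suppose s ≡ 24 (mod 30); write s = 30j + 24. Since 6 ∣ 30, reducing mod 6 gives s ≡ 24 ≡ 0 (mod 6); since 10 ∣ 30, reducing mod 10 gives s ≡ 24 ≡ 4 (mod 10).

(←) Conversely, if s ≡ 0 (mod 6) and s ≡ 4 (mod 10), then by the Chinese remainder theorem s ≡ 24 (mod 30). This is exactly s ≡ 24 (mod 30).

The biconditional holds.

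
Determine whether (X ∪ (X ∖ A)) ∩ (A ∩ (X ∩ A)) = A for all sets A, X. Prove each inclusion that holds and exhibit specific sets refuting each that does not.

(⊆) holds; (⊇) fails.

(⊆) Let x ∈ (X ∪ (X ∖ A)) ∩ (A ∩ (X ∩ A)). Then x ∈ A ∩ X, from which x ∈ A.

(⊇) This inclusion fails. Take A = {1}, X = ∅; then 1 ∈ A but 1 ∉ (X ∪ (X ∖ A)) ∩ (A ∩ (X ∩ A)).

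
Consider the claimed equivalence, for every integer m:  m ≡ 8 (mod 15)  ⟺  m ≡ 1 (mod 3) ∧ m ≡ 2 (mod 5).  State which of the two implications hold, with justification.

(⇒) fails and (⇐) fails.

[⇒] This fails: m = 8 gives 8 ≡ 8 (mod 15) but 8 ≡ 2 (mod 3), so the conjunction on the right does not hold.

[⇐] This fails: m = 7 satisfies both congruences on the right (7 ≡ 1 mod 3 and 7 ≡ 2 mod 5) yet 7 ≡ 7 (mod 15), not 8.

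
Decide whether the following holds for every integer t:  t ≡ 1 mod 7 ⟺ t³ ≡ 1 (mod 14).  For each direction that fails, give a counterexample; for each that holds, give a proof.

Neither direction holds.

[⇒] This fails: take t = 8. Then 8 ≡ 1 (mod 7), but 8³ = 512 ≡ 8 (mod 14), not 1.

[⇐] This fails: take t = 9. Then 9³ = 729 ≡ 1 (mod 14), yet 9 ≡ 2 (mod 7), not 1.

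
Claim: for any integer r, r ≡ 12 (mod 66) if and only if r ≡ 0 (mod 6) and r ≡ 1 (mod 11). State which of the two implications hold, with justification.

Both directions hold.

(⇒) Suppose r ≡ 12 (mod 66); write r = 66j + 12. Since 6 ∣ 66, reducing mod 6 gives r ≡ 12 ≡ 0 (mod 6); since 11 ∣ 66, reducing mod 11 gives r ≡ 12 ≡ 1 (mod 11).

(⇐) Conversely, if r ≡ 0 (mod 6) and r ≡ 1 (mod 11), then by the Chinese remainder theorem r ≡ 12 (mod 66). This is exactly r ≡ 12 (mod 66).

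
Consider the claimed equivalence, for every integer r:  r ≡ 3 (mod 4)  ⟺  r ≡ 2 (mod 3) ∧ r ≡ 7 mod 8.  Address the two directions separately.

(⟹) This fails: r = 3 gives 3 ≡ 3 (mod 4) but 3 ≡ 0 (mod 3), so the conjunction on the right does not hold.

(⟸) Conversely, if r ≡ 2 (mod 3) and r ≡ 7 (mod 8), then by the Chinese remainder theorem r ≡ 23 (mod 24). Since 23 ≡ 3 (mod 4) and 4 ∣ 24, we get r ≡ 3 (mod 4).

Not equivalent: only (⇐) holds.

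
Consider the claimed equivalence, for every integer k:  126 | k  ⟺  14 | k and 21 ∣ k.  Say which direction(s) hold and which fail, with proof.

(←) This fails: take k = 42. Both 14 ∣ 42 and 21 ∣ 42, yet 42 is not a multiple of 126 (since 42 = 0·126 + 42), so 126 ∤ 42.

(→) If 126 ∣ k, write k = 126q. Since 126 = 9·14, k = 14·(9q), so 14 ∣ k; and since 126 = 6·21, k = 21·(6q), so 21 ∣ k.

Only the forward direction holds.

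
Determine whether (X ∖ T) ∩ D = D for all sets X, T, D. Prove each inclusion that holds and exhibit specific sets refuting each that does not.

The sets are not equal: only the forward inclusion holds.

Forward inclusion. Let x ∈ (X ∖ T) ∩ D. Then x ∈ X ∩ D and x ∉ T, from which x ∈ D.

Reverse inclusion. This inclusion fails. Take X = ∅, T = ∅, D = {1}; then 1 ∈ D but 1 ∉ (X ∖ T) ∩ D.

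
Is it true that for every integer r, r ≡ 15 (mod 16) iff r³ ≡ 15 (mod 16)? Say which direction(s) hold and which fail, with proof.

Both directions hold; the statement is true.

(←) Suppose r³ ≡ 15 (mod 16). The only residue r in {0, …, 15} with r³ ≡ 15 (mod 16) is r = 15, so r ≡ 15 (mod 16).

(→) Suppose r ≡ 15 (mod 16). Write r = 16j + 15. Then (16j + 15)³ = 4096j³ + 11520j² + 10800j + 3375 = 16(256j³ + 720j² + 675j + 210) + 15, so r³ ≡ 15 (mod 16).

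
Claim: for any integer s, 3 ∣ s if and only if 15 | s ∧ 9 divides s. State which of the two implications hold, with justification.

Forward direction. This fails: take s = 3. Certainly 3 ∣ 3, but 15 ∤ 3.

Converse. Suppose 15 ∣ s and 9 ∣ s. Any common multiple of 15 and 9 is a multiple of their lcm; here lcm(15, 9) = 15·9/gcd(15, 9) = 135/3 = 45, so 45 ∣ s. Since 3 ∣ 45, it follows that 3 ∣ s.

Only the reverse direction holds.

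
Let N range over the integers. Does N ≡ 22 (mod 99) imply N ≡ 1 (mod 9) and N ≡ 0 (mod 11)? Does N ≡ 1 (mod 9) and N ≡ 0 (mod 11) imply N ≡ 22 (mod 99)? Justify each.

Neither direction holds.

(⇒) This fails: N = 22 gives 22 ≡ 22 (mod 99) but 22 ≡ 4 (mod 9), so the conjunction on the right does not hold.

(⇐) This fails: N = 55 satisfies both congruences on the right (55 ≡ 1 mod 9 and 55 ≡ 0 mod 11) yet 55 ≡ 55 (mod 99), not 22.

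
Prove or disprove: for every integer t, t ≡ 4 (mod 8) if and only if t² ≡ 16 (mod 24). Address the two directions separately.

(⇒) fails and (⇐) fails.

Forward direction. This fails: take t = 12. Then 12 ≡ 4 (mod 8), but 12² = 144 ≡ 0 (mod 24), not 16.

Converse. This fails: take t = 8. Then 8² = 64 ≡ 16 (mod 24), yet 8 ≡ 0 (mod 8), not 4.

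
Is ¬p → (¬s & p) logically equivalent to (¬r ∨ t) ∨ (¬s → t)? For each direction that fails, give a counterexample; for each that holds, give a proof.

Neither implication holds.

(⟹) This fails. Under s = F, t = F, p = T, r = T, the left side is true but the right side is false.

(⟸) This fails. Under s = F, t = F, p = F, r = F, the left side is false but the right side is true.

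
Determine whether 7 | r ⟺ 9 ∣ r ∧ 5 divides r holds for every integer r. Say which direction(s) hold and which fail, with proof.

(⇒) This fails: take r = 7. Certainly 7 ∣ 7, but 9 ∤ 7.

(⇐) This fails: take r = 45. Both 9 ∣ 45 and 5 ∣ 45, yet 45 is not a multiple of 7 (since 45 = 6·7 + 3), so 7 ∤ 45.

(⇒) fails and (⇐) fails.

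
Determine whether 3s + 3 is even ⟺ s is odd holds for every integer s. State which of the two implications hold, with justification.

Both implications hold.

[⇒] Suppose 3s + 3 is even. Since 3 is odd, 3s and s have the same parity, so 3s + 3 ≡ s + 3 (mod 2). As 3 is odd, 3s + 3 is even exactly when s is odd. Thus s is odd.

[⇐] Conversely, suppose s is odd; write s = 2j + 1. Then 3s + 3 = 3·(2j + 1) + 3 = 2·3j + 6, which is even.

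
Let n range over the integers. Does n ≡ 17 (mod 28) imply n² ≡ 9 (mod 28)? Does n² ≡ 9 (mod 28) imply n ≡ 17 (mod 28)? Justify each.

(→) Suppose n ≡ 17 (mod 28). Write n = 28j + 17. Then (28j + 17)² = 784j² + 952j + 289 = 28(28j² + 34j + 10) + 9, so n² ≡ 9 (mod 28).

(←) This fails: take n = 3. Then 3² = 9 ≡ 9 (mod 28), yet 3 ≡ 3 (mod 28), not 17.

Only the forward direction holds.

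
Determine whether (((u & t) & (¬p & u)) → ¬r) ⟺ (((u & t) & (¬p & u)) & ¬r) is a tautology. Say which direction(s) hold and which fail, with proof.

Not equivalent: only (⇐) holds.

Converse. Assume the antecedent. If p is true, the antecedent cannot hold. If p is false, the antecedent forces (p = F, t = T, u = T, r = F), and ((u & t) & (¬p & u)) → ¬r holds there. Either way ((u & t) & (¬p & u)) → ¬r holds.

Forward direction. This fails. Under p = F, t = F, u = F, r = F, the left side is true but the right side is false.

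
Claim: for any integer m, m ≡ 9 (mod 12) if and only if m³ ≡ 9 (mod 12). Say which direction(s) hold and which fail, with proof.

(→) Suppose m ≡ 9 (mod 12). Write m = 12j + 9. Then (12j + 9)³ = 1728j³ + 3888j² + 2916j + 729 = 12(144j³ + 324j² + 243j + 60) + 9, so m³ ≡ 9 (mod 12).

(←) Conversely, suppose m³ ≡ 9 (mod 12). The only residue r in {0, …, 11} with r³ ≡ 9 (mod 12) is r = 9, so m ≡ 9 (mod 12).

Both directions hold.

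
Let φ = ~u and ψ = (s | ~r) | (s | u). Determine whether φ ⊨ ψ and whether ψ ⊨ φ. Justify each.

Neither direction holds.

[⇒] This fails. Under s = F, r = T, u = F, the left side is true but the right side is false.

[⇐] This fails. Under s = F, r = F, u = T, the left side is false but the right side is true.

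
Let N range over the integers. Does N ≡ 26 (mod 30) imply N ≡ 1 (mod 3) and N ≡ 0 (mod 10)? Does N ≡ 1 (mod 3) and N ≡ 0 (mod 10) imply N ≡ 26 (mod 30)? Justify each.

Neither implication holds.

[⇒] This fails: N = 26 gives 26 ≡ 26 (mod 30) but 26 ≡ 2 (mod 3), so the conjunction on the right does not hold.

[⇐] This fails: N = 10 satisfies both congruences on the right (10 ≡ 1 mod 3 and 10 ≡ 0 mod 10) yet 10 ≡ 10 (mod 30), not 26.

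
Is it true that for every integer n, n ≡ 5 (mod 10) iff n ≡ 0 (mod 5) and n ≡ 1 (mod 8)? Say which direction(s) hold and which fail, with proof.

Only the reverse direction holds.

Forward direction. This fails: n = 35 gives 35 ≡ 5 (mod 10) but 35 ≡ 3 (mod 8), so the conjunction on the right does not hold.

Converse. If n ≡ 0 (mod 5) and n ≡ 1 (mod 8), then by the Chinese remainder theorem n ≡ 25 (mod 40). Since 25 ≡ 5 (mod 10) and 10 ∣ 40, we get n ≡ 5 (mod 10).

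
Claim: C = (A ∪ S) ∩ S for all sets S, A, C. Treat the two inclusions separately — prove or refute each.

Neither inclusion holds.

(⊆) This inclusion fails. Take S = ∅, A = ∅, C = {1}; then 1 ∈ C but 1 ∉ (A ∪ S) ∩ S.

(⊇) This inclusion fails. Take S = {1}, A = ∅, C = ∅; then 1 ∈ (A ∪ S) ∩ S but 1 ∉ C.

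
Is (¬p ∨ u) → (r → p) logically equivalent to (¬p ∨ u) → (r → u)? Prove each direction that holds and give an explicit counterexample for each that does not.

(→) Assume the antecedent. If p is true, (¬p ∨ u) → (r → u) reduces to true regardless of the other variables. If p is false, the antecedent forces (u = F, p = F, r = F) or (u = T, p = F, r = F), and (¬p ∨ u) → (r → u) holds there. Either way (¬p ∨ u) → (r → u) holds.

(←) This fails. Under u = T, p = F, r = T, the left side is false but the right side is true.

(⇒) holds; (⇐) fails.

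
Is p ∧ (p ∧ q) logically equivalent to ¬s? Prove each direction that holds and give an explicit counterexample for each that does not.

(⇒) fails and (⇐) fails.

Forward direction. This fails. Under p = T, s = T, q = T, the left side is true but the right side is false.

Converse. This fails. Under p = F, s = F, q = F, the left side is false but the right side is true.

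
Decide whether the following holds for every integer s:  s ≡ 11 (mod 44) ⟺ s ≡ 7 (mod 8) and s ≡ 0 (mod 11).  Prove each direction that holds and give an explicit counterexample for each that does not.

(→) This fails: s = 11 gives 11 ≡ 11 (mod 44) but 11 ≡ 3 (mod 8), so the conjunction on the right does not hold.

(←) Conversely, if s ≡ 7 (mod 8) and s ≡ 0 (mod 11), then by the Chinese remainder theorem s ≡ 55 (mod 88). Since 55 ≡ 11 (mod 44) and 44 ∣ 88, we get s ≡ 11 (mod 44).

Only the reverse direction holds.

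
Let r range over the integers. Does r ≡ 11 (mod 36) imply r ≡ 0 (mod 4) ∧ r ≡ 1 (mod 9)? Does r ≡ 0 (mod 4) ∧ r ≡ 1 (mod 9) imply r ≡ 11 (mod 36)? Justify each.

Forward direction. This fails: r = 11 gives 11 ≡ 11 (mod 36) but 11 ≡ 3 (mod 4), so the conjunction on the right does not hold.

Converse. This fails: r = 28 satisfies both congruences on the right (28 ≡ 0 mod 4 and 28 ≡ 1 mod 9) yet 28 ≡ 28 (mod 36), not 11.

Neither direction holds.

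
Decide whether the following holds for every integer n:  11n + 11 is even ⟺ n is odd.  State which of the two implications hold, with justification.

(⟹) Suppose 11n + 11 is even. Since 11 is odd, 11n and n have the same parity, so 11n + 11 ≡ n + 11 (mod 2). As 11 is odd, 11n + 11 is even exactly when n is odd. Thus n is odd.

(⟸) Conversely, suppose n is odd; write n = 2j + 1. Then 11n + 11 = 11·(2j + 1) + 11 = 2·11j + 22, which is even.

The biconditional holds.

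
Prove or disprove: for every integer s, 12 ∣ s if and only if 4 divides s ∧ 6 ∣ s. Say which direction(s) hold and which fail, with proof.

Both directions hold; the statement is true.

Converse. Suppose 4 ∣ s and 6 ∣ s. Any common multiple of 4 and 6 is a multiple of their lcm; here lcm(4, 6) = 4·6/gcd(4, 6) = 24/2 = 12, so 12 ∣ s.

Forward direction. If 12 ∣ s, write s = 12q. Since 12 = 3·4, s = 4·(3q), so 4 ∣ s; and since 12 = 2·6, s = 6·(2q), so 6 ∣ s.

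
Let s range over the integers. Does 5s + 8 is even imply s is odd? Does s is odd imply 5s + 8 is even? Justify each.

(⟹) This fails: s = 6 gives 5s + 8 = 38, which is even, but 6 is even, not odd.

(⟸) This also fails: s = 7 is odd, but 5s + 8 = 43 is odd, not even.

Neither direction holds.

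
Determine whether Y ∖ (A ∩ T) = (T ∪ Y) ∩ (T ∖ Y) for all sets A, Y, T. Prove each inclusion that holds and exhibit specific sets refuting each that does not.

(⟹) This inclusion fails. Take A = ∅, Y = {1}, T = ∅; then 1 ∈ Y ∖ (A ∩ T) but 1 ∉ (T ∪ Y) ∩ (T ∖ Y).

(⟸) This inclusion fails. Take A = ∅, Y = ∅, T = {1}; then 1 ∈ (T ∪ Y) ∩ (T ∖ Y) but 1 ∉ Y ∖ (A ∩ T).

Both inclusions fail.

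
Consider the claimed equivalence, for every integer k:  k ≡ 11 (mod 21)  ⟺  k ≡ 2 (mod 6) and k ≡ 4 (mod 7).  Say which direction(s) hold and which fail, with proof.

(⟹) This fails: k = 11 gives 11 ≡ 11 (mod 21) but 11 ≡ 5 (mod 6), so the conjunction on the right does not hold.

(⟸) Conversely, if k ≡ 2 (mod 6) and k ≡ 4 (mod 7), then by the Chinese remainder theorem k ≡ 32 (mod 42). Since 32 ≡ 11 (mod 21) and 21 ∣ 42, we get k ≡ 11 (mod 21).

Only the reverse direction holds.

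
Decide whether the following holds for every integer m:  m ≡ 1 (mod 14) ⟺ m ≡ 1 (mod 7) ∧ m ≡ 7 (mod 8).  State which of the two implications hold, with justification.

(⟹) This fails: m = 1 gives 1 ≡ 1 (mod 14) but 1 ≡ 1 (mod 8), so the conjunction on the right does not hold.

(⟸) Conversely, if m ≡ 1 (mod 7) and m ≡ 7 (mod 8), then by the Chinese remainder theorem m ≡ 15 (mod 56). Since 15 ≡ 1 (mod 14) and 14 ∣ 56, we get m ≡ 1 (mod 14).

Only the converse holds.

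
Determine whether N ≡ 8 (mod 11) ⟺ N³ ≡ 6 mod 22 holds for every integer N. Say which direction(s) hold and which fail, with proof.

(⟹) This fails: take N = 19. Then 19 ≡ 8 (mod 11), but 19³ = 6859 ≡ 17 (mod 22), not 6.

(⟸) Conversely, the residues r modulo 22 with r³ ≡ 6 (mod 22) are exactly {8}, and each is ≡ 8 (mod 11).

The forward direction fails; the converse holds.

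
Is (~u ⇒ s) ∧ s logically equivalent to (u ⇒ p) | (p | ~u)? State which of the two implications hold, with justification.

(⇒) This fails. Under u = T, p = F, s = T, the left side is true but the right side is false.

(⇐) This fails. Under u = F, p = F, s = F, the left side is false but the right side is true.

Both directions fail.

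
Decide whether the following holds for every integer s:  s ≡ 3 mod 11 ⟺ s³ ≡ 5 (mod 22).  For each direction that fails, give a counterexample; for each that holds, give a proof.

(→) This fails: take s = 14. Then 14 ≡ 3 (mod 11), but 14³ = 2744 ≡ 16 (mod 22), not 5.

(←) Conversely, the residues r modulo 22 with r³ ≡ 5 (mod 22) are exactly {3}, and each is ≡ 3 (mod 11).

Not equivalent: only (⇐) holds.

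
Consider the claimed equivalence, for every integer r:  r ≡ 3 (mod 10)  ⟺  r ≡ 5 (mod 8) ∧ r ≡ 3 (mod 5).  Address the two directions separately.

Not equivalent: only (⇐) holds.

(⟸) If r ≡ 5 (mod 8) and r ≡ 3 (mod 5), then by the Chinese remainder theorem r ≡ 13 (mod 40). Since 13 ≡ 3 (mod 10) and 10 ∣ 40, we get r ≡ 3 (mod 10).

(⟹) This fails: r = 33 gives 33 ≡ 3 (mod 10) but 33 ≡ 1 (mod 8), so the conjunction on the right does not hold.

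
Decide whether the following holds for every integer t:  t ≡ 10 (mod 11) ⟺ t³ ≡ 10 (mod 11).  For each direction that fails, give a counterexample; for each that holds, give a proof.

(⟹) Suppose t ≡ 10 (mod 11). Write t = 11j + 10. Then (11j + 10)³ = 1331j³ + 3630j² + 3300j + 1000 = 11(121j³ + 330j² + 300j + 90) + 10, so t³ ≡ 10 (mod 11).

(⟸) For the converse, argue contrapositively. If t ≢ 10 (mod 11), then t is congruent to one of 0, 1, 2, 3, 4, 5, 6, 7, 8, 9 modulo 11, and these give t³ ≡ 0, 1, 8, 5, 9, 4, 7, 2, 6, 3 respectively — never 10.

Equivalent; both directions hold.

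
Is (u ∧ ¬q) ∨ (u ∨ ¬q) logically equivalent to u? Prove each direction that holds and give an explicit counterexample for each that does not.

(⇒) This fails. Under u = F, q = F, the left side is true but the right side is false.

(⇐) Assume the antecedent. If u is true, (u ∧ ¬q) ∨ (u ∨ ¬q) reduces to true regardless of the other variables. If u is false, the antecedent cannot hold. Either way (u ∧ ¬q) ∨ (u ∨ ¬q) holds.

Not equivalent: only (⇐) holds.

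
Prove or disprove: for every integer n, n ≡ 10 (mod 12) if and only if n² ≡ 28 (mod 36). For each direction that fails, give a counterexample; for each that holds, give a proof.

Neither direction holds.

Forward direction. This fails: take n = 22. Then 22 ≡ 10 (mod 12), but 22² = 484 ≡ 16 (mod 36), not 28.

Converse. This fails: take n = 8. Then 8² = 64 ≡ 28 (mod 36), yet 8 ≡ 8 (mod 12), not 10.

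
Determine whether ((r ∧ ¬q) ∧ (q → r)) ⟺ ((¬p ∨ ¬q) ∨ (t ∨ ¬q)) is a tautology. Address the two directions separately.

Not equivalent: only (⇒) holds.

(⟹) Assume the antecedent. If p is true, the antecedent forces (p = T, t = F, q = F, r = T) or (p = T, t = T, q = F, r = T), and (¬p ∨ ¬q) ∨ (t ∨ ¬q) holds there. If p is false, (¬p ∨ ¬q) ∨ (t ∨ ¬q) reduces to true regardless of the other variables. Either way (¬p ∨ ¬q) ∨ (t ∨ ¬q) holds.

(⟸) This fails. Under p = F, t = F, q = F, r = F, the left side is false but the right side is true.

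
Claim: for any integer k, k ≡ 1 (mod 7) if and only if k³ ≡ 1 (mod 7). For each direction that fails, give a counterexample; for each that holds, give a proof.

The forward direction holds; the converse fails.

Forward direction. Suppose k ≡ 1 (mod 7). Write k = 7j + 1. Then (7j + 1)³ = 343j³ + 147j² + 21j + 1 = 7(49j³ + 21j² + 3j) + 1, so k³ ≡ 1 (mod 7).

Converse. This fails: take k = 2. Then 2³ = 8 ≡ 1 (mod 7), yet 2 ≡ 2 (mod 7), not 1.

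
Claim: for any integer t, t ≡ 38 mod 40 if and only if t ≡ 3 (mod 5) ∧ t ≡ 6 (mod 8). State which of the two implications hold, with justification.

(⇒) Suppose t ≡ 38 (mod 40); write t = 40j + 38. Since 5 ∣ 40, reducing mod 5 gives t ≡ 38 ≡ 3 (mod 5); since 8 ∣ 40, reducing mod 8 gives t ≡ 38 ≡ 6 (mod 8).

(⇐) Conversely, if t ≡ 3 (mod 5) and t ≡ 6 (mod 8), then by the Chinese remainder theorem t ≡ 38 (mod 40). This is exactly t ≡ 38 (mod 40).

Equivalent; both directions hold.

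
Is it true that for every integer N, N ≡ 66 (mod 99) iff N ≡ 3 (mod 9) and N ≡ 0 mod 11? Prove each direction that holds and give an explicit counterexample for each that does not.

(→) Suppose N ≡ 66 (mod 99); write N = 99j + 66. Since 9 ∣ 99, reducing mod 9 gives N ≡ 66 ≡ 3 (mod 9); since 11 ∣ 99, reducing mod 11 gives N ≡ 66 ≡ 0 (mod 11).

(←) Conversely, if N ≡ 3 (mod 9) and N ≡ 0 (mod 11), then by the Chinese remainder theorem N ≡ 66 (mod 99). This is exactly N ≡ 66 (mod 99).

Both directions hold; the statement is true.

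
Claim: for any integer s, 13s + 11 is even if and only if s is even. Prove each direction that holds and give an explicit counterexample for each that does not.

Both directions fail.

[⇒] This fails: s = 5 gives 13s + 11 = 76, which is even, but 5 is odd, not even.

[⇐] This also fails: s = 2 is even, but 13s + 11 = 37 is odd, not even.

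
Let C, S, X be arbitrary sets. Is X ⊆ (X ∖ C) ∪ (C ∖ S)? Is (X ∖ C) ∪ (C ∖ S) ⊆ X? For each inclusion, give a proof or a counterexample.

(⊆) fails and (⊇) fails.

(⟹) This inclusion fails. Take C = {1}, S = {1}, X = {1}; then 1 ∈ X but 1 ∉ (X ∖ C) ∪ (C ∖ S).

(⟸) This inclusion fails. Take C = {1}, S = ∅, X = ∅; then 1 ∈ (X ∖ C) ∪ (C ∖ S) but 1 ∉ X.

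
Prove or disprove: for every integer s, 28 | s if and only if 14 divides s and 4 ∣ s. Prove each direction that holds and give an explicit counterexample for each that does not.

(→) If 28 ∣ s, write s = 28q. Since 28 = 2·14, s = 14·(2q), so 14 ∣ s; and since 28 = 7·4, s = 4·(7q), so 4 ∣ s.

(←) Suppose 14 ∣ s and 4 ∣ s. Any common multiple of 14 and 4 is a multiple of their lcm; here lcm(14, 4) = 14·4/gcd(14, 4) = 56/2 = 28, so 28 ∣ s.

Both directions hold; the statement is true.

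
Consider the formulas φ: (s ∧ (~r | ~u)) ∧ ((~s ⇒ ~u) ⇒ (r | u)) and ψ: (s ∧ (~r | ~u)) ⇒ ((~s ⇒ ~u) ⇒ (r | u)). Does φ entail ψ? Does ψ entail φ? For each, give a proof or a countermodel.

Converse. This fails. Under r = F, s = F, u = F, the left side is false but the right side is true.

Forward direction. Assume the antecedent. If r is true, the consequent reduces to true regardless of the other variables. If r is false, the antecedent forces (r = F, s = T, u = T), and the consequent holds there. Either way the consequent holds.

Only the forward direction holds.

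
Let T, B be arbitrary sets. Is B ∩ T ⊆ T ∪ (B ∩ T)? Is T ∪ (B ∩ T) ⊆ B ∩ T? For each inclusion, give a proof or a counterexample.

Forward inclusion. Let x ∈ B ∩ T. Then x ∈ T ∩ B, from which x ∈ T ∪ (B ∩ T).

Reverse inclusion. This inclusion fails. Take T = {1}, B = ∅; then 1 ∈ T ∪ (B ∩ T) but 1 ∉ B ∩ T.

Only the forward inclusion holds.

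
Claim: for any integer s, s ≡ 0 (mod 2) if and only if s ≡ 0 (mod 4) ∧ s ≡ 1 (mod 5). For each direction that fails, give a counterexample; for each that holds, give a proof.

[⇒] This fails: s = 0 gives 0 ≡ 0 (mod 2) but 0 ≡ 0 (mod 5), so the conjunction on the right does not hold.

[⇐] Conversely, if s ≡ 0 (mod 4) and s ≡ 1 (mod 5), then by the Chinese remainder theorem s ≡ 16 (mod 20). Since 16 ≡ 0 (mod 2) and 2 ∣ 20, we get s ≡ 0 (mod 2).

The forward direction fails; the converse holds.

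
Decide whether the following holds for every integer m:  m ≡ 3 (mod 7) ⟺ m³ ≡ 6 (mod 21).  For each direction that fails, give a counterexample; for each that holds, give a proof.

(⇒) fails and (⇐) fails.

[⇒] This fails: take m = 10. Then 10 ≡ 3 (mod 7), but 10³ = 1000 ≡ 13 (mod 21), not 6.

[⇐] This fails: take m = 6. Then 6³ = 216 ≡ 6 (mod 21), yet 6 ≡ 6 (mod 7), not 3.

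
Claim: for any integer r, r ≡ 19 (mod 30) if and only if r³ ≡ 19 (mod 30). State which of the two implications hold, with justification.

Both implications hold.

(→) Suppose r ≡ 19 (mod 30). Write r = 30j + 19. Then (30j + 19)³ = 27000j³ + 51300j² + 32490j + 6859 = 30(900j³ + 1710j² + 1083j + 228) + 19, so r³ ≡ 19 (mod 30).

(←) Conversely, suppose r³ ≡ 19 (mod 30). The only residue r in {0, …, 29} with r³ ≡ 19 (mod 30) is r = 19, so r ≡ 19 (mod 30).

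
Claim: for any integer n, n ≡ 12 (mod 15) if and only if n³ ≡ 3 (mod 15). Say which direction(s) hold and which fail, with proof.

Forward direction. Suppose n ≡ 12 (mod 15). Write n = 15j + 12. Then (15j + 12)³ = 3375j³ + 8100j² + 6480j + 1728 = 15(225j³ + 540j² + 432j + 115) + 3, so n³ ≡ 3 (mod 15).

Converse. Suppose n³ ≡ 3 (mod 15). The only residue r in {0, …, 14} with r³ ≡ 3 (mod 15) is r = 12, so n ≡ 12 (mod 15).

Both directions hold.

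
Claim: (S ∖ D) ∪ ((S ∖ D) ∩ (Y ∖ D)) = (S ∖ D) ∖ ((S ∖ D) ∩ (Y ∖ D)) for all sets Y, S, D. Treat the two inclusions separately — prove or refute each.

(⊆) fails; (⊇) holds.

Reverse inclusion. Let x ∈ (S ∖ D) ∖ ((S ∖ D) ∩ (Y ∖ D)). Then x ∈ S and x ∉ Y, D, from which x ∈ (S ∖ D) ∪ ((S ∖ D) ∩ (Y ∖ D)).

Forward inclusion. This inclusion fails. Take Y = {1}, S = {1}, D = ∅; then 1 ∈ (S ∖ D) ∪ ((S ∖ D) ∩ (Y ∖ D)) but 1 ∉ (S ∖ D) ∖ ((S ∖ D) ∩ (Y ∖ D)).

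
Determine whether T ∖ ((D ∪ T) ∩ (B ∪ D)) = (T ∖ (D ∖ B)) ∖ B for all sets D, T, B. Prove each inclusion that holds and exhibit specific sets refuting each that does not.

Both inclusions hold; the sets are equal.

(⟹) Let x ∈ T ∖ ((D ∪ T) ∩ (B ∪ D)). Then x ∈ T and x ∉ D, B, from which x ∈ (T ∖ (D ∖ B)) ∖ B.

(⟸) Let x ∈ (T ∖ (D ∖ B)) ∖ B. Then x ∈ T and x ∉ D, B, from which x ∈ T ∖ ((D ∪ T) ∩ (B ∪ D)).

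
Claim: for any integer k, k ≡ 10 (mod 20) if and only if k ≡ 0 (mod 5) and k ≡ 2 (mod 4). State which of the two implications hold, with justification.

(⇐) If k ≡ 0 (mod 5) and k ≡ 2 (mod 4), then by the Chinese remainder theorem k ≡ 10 (mod 20). This is exactly k ≡ 10 (mod 20).

(⇒) Suppose k ≡ 10 (mod 20); write k = 20j + 10. Since 5 ∣ 20, reducing mod 5 gives k ≡ 10 ≡ 0 (mod 5); since 4 ∣ 20, reducing mod 4 gives k ≡ 10 ≡ 2 (mod 4).

Equivalent; both directions hold.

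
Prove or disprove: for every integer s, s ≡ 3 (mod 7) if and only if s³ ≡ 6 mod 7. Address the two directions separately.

Converse. This fails: take s = 5. Then 5³ = 125 ≡ 6 (mod 7), yet 5 ≡ 5 (mod 7), not 3.

Forward direction. Suppose s ≡ 3 (mod 7). Write s = 7j + 3. Then (7j + 3)³ = 343j³ + 441j² + 189j + 27 = 7(49j³ + 63j² + 27j + 3) + 6, so s³ ≡ 6 (mod 7).

Not equivalent: only (⇒) holds.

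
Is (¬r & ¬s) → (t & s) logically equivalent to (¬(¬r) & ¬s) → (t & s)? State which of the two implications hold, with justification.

Neither implication holds.

Forward direction. This fails. Under s = F, t = F, r = T, the left side is true but the right side is false.

Converse. This fails. Under s = F, t = F, r = F, the left side is false but the right side is true.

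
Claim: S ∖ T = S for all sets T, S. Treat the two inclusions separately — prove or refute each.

The sets are not equal: only the forward inclusion holds.

Forward inclusion. Let x ∈ S ∖ T. Then x ∈ S and x ∉ T, from which x ∈ S.

Reverse inclusion. This inclusion fails. Take T = {1}, S = {1}; then 1 ∈ S but 1 ∉ S ∖ T.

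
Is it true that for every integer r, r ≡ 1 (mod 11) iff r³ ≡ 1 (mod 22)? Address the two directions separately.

Only the reverse direction holds.

(⟹) This fails: take r = 12. Then 12 ≡ 1 (mod 11), but 12³ = 1728 ≡ 12 (mod 22), not 1.

(⟸) Conversely, the residues r modulo 22 with r³ ≡ 1 (mod 22) are exactly {1}, and each is ≡ 1 (mod 11).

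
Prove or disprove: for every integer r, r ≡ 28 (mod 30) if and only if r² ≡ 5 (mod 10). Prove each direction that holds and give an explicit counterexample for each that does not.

Forward direction. This fails: take r = 28. Then 28 ≡ 28 (mod 30), but 28² = 784 ≡ 4 (mod 10), not 5.

Converse. This fails: take r = 5. Then 5² = 25 ≡ 5 (mod 10), yet 5 ≡ 5 (mod 30), not 28.

Neither direction holds.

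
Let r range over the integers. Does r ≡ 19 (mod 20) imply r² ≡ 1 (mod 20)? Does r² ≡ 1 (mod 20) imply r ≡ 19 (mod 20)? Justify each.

(⇒) holds; (⇐) fails.

(⇐) This fails: take r = 1. Then 1² = 1 ≡ 1 (mod 20), yet 1 ≡ 1 (mod 20), not 19.

(⇒) Suppose r ≡ 19 (mod 20). Write r = 20j + 19. Then (20j + 19)² = 400j² + 760j + 361 = 20(20j² + 38j + 18) + 1, so r² ≡ 1 (mod 20).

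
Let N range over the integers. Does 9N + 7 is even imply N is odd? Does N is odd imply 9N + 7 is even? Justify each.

(⇒) Suppose 9N + 7 is even. Since 9 is odd, 9N and N have the same parity, so 9N + 7 ≡ N + 7 (mod 2). As 7 is odd, 9N + 7 is even exactly when N is odd. Thus N is odd.

(⇐) Conversely, suppose N is odd; write N = 2j + 1. Then 9N + 7 = 9·(2j + 1) + 7 = 2·9j + 16, which is even.

Both directions hold; the statement is true.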